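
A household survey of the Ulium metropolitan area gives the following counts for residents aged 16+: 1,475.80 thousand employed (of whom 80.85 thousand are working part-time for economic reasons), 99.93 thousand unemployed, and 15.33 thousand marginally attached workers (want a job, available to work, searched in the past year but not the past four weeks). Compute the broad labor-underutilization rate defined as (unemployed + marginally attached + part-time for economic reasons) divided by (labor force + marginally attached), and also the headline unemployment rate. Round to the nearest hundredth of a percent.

Labor force = 1,475.80 + 99.93 = 1,575.73 thousand.
Numerator = 99.93 + 15.33 + 80.85 = 196.11 thousand.
Denominator = 1,575.73 + 15.33 = 1,591.06 thousand.
Broad rate = 196.11 / 1,591.06 = 12.33%.
Headline unemployment rate = 99.93 / 1,575.73 = 6.34%.

Broad underutilization rate ≈ 12.33%; headline unemployment rate ≈ 6.34%.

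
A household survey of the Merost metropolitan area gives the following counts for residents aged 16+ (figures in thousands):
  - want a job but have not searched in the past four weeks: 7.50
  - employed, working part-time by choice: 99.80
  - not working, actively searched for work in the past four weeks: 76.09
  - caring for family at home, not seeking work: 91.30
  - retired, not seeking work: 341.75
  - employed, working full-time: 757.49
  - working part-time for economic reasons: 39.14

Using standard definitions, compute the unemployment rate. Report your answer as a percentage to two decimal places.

Unemployment rate ≈ 7.82%.

Employed = 99.80 + 757.49 + 39.14 = 896.43 thousand (anyone who worked, including part-time for economic reasons, counts as employed).
Unemployed = 76.09 thousand.
Labor force = 896.43 + 76.09 = 972.52 thousand.
Unemployment rate = 76.09 / 972.52 = 7.82%.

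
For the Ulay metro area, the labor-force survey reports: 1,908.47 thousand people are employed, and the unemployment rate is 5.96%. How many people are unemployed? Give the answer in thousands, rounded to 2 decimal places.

About 120.95 thousand are unemployed.

Let U be the number unemployed. The labor force is E + U, and U/(E+U) = 0.0596.
So U = 0.0596 × 1,908.47 / (1 − 0.0596) = 113.7448 / 0.9404 ≈ 120.95 thousand.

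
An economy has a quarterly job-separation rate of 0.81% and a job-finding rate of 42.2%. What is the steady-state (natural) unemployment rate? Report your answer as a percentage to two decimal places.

Steady-state unemployment rate ≈ 1.88%.

At steady state the flows balance: s·E = f·U, so U/(E+U) = s/(s+f).
u* = 0.81 / (0.81 + 42.2) = 0.81 / 43.01 = 1.88%.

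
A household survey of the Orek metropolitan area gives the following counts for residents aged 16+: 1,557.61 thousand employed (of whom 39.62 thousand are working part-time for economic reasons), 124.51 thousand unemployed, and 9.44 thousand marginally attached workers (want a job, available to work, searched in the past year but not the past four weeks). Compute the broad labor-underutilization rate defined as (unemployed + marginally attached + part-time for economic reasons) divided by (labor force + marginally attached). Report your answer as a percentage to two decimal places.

Labor force = 1,557.61 + 124.51 = 1,682.12 thousand.
Numerator = 124.51 + 9.44 + 39.62 = 173.57 thousand.
Denominator = 1,682.12 + 9.44 = 1,691.56 thousand.
Broad rate = 173.57 / 1,691.56 = 10.26%.

Broad underutilization rate ≈ 10.26%.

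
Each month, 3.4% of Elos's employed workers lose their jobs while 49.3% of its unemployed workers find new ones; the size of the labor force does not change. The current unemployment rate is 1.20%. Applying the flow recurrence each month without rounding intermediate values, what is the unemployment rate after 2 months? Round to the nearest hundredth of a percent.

With a fixed labor force, u_{t+1} = u_t + s·(1−u_t) − f·u_t = u_t·(1−s−f) + s.
Here 1−s−f = 0.473 and s = 0.034.
u_1 = 0.012000 × 0.473 + 0.034 = 0.039676.
u_2 = 0.039676 × 0.473 + 0.034 = 0.052767.

Unemployment rate after two months ≈ 5.28%.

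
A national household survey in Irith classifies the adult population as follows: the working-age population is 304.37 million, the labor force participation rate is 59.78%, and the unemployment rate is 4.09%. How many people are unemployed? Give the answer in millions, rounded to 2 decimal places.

Labor force = 0.5978 × 304.37 = 181.95 million.
Unemployed = 0.0409 × 181.95 ≈ 7.44 million.

About 7.44 million are unemployed.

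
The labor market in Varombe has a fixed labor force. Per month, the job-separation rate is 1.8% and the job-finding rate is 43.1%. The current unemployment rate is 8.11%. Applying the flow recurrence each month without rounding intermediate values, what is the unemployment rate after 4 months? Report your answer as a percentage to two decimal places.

With a fixed labor force, u_{t+1} = u_t + s·(1−u_t) − f·u_t = u_t·(1−s−f) + s.
Here 1−s−f = 0.551 and s = 0.018.
u_1 = 0.081100 × 0.551 + 0.018 = 0.062686.
u_2 = 0.062686 × 0.551 + 0.018 = 0.052540.
u_3 = 0.052540 × 0.551 + 0.018 = 0.046950.
u_4 = 0.046950 × 0.551 + 0.018 = 0.043869.

Unemployment rate after four months ≈ 4.39%.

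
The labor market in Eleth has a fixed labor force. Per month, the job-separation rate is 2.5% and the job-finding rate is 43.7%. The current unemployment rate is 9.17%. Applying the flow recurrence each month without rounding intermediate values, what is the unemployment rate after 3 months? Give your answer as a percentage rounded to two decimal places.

With a fixed labor force, u_{t+1} = u_t + s·(1−u_t) − f·u_t = u_t·(1−s−f) + s.
Here 1−s−f = 0.538 and s = 0.025.
u_1 = 0.091700 × 0.538 + 0.025 = 0.074335.
u_2 = 0.074335 × 0.538 + 0.025 = 0.064992.
u_3 = 0.064992 × 0.538 + 0.025 = 0.059966.

Unemployment rate after three months ≈ 6.00%.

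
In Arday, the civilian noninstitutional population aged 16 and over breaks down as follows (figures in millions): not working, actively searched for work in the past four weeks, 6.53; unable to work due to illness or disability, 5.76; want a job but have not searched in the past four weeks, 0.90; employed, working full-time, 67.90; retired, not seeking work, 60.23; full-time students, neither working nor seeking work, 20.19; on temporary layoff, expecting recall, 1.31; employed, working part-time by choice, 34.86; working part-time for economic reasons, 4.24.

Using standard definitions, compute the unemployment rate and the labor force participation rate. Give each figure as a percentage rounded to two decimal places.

Employed = 67.90 + 34.86 + 4.24 = 107.00 million (anyone who worked, including part-time for economic reasons, counts as employed).
Unemployed = 6.53 + 1.31 = 7.84 million (jobless and actively searching, or on temporary layoff).
Labor force = 107.00 + 7.84 = 114.84 million.
Not in labor force = 5.76 + 0.90 + 60.23 + 20.19 = 87.08 million (those not working and not actively searching are outside the labor force — including those who want a job but have given up searching).
Civilian working-age population = 114.84 + 87.08 = 201.92 million.
Unemployment rate = 7.84 / 114.84 = 6.83%.
Labor force participation rate = 114.84 / 201.92 = 56.87%.

Unemployment rate ≈ 6.83%; labor force participation rate ≈ 56.87%.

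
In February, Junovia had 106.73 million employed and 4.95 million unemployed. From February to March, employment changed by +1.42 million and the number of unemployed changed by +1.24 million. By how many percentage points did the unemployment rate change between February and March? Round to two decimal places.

The unemployment rate changed by +0.98 percentage points.

February: labor force = 106.73 + 4.95 = 111.68; u = 4.95/111.68 = 4.43%.
March: labor force = 108.15 + 6.19 = 114.34; u = 6.19/114.34 = 5.41%.
Change = 5.41% − 4.43% = +0.98 pp.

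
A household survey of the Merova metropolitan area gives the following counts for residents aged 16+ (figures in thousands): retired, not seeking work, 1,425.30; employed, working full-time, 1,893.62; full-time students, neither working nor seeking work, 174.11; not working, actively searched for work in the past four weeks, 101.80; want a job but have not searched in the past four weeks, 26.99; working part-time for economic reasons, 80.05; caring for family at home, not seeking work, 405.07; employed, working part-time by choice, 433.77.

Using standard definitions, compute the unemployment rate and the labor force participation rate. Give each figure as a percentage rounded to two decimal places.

Unemployment rate ≈ 4.06%; labor force participation rate ≈ 55.26%.

Employed = 1,893.62 + 80.05 + 433.77 = 2,407.44 thousand (anyone who worked, including part-time for economic reasons, counts as employed).
Unemployed = 101.80 thousand.
Labor force = 2,407.44 + 101.80 = 2,509.24 thousand.
Not in labor force = 1,425.30 + 174.11 + 26.99 + 405.07 = 2,031.47 thousand (those not working and not actively searching are outside the labor force — including those who want a job but have given up searching).
Civilian working-age population = 2,509.24 + 2,031.47 = 4,540.71 thousand.
Unemployment rate = 101.80 / 2,509.24 = 4.06%.
Labor force participation rate = 2,509.24 / 4,540.71 = 55.26%.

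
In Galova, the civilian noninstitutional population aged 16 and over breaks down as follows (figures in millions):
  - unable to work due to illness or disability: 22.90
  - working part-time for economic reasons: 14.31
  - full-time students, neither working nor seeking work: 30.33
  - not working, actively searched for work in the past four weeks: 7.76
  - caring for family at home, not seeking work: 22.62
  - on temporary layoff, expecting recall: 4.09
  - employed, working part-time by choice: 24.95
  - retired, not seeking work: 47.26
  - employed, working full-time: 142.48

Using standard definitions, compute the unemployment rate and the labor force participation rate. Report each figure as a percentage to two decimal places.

Unemployment rate ≈ 6.12%; labor force participation rate ≈ 61.13%.

Employed = 14.31 + 24.95 + 142.48 = 181.74 million (anyone who worked, including part-time for economic reasons, counts as employed).
Unemployed = 7.76 + 4.09 = 11.85 million (jobless and actively searching, or on temporary layoff).
Labor force = 181.74 + 11.85 = 193.59 million.
Not in labor force = 22.90 + 30.33 + 22.62 + 47.26 = 123.11 million (those not working and not actively searching are outside the labor force).
Civilian working-age population = 193.59 + 123.11 = 316.70 million.
Unemployment rate = 11.85 / 193.59 = 6.12%.
Labor force participation rate = 193.59 / 316.70 = 61.13%.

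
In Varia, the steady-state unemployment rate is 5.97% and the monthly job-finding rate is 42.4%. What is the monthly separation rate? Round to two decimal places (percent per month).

Separation rate ≈ 2.69% per month.

From u* = s/(s+f): s = u·f/(1−u).
s = 0.0597 × 42.4 / (1 − 0.0597) = 2.5313 / 0.9403 ≈ 2.69% per month.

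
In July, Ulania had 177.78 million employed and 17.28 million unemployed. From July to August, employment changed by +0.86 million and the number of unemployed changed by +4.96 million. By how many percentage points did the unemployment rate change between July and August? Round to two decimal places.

The unemployment rate changed by +2.21 percentage points.

July: labor force = 177.78 + 17.28 = 195.06; u = 17.28/195.06 = 8.86%.
August: labor force = 178.64 + 22.24 = 200.88; u = 22.24/200.88 = 11.07%.
Change = 11.07% − 8.86% = +2.21 pp.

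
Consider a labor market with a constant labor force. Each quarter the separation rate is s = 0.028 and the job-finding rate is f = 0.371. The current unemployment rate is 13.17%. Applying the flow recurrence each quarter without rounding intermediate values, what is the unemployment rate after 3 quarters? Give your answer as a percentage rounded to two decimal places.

Unemployment rate after three quarters ≈ 8.35%.

With a fixed labor force, u_{t+1} = u_t + s·(1−u_t) − f·u_t = u_t·(1−s−f) + s.
Here 1−s−f = 0.601 and s = 0.028.
u_1 = 0.131700 × 0.601 + 0.028 = 0.107152.
u_2 = 0.107152 × 0.601 + 0.028 = 0.092398.
u_3 = 0.092398 × 0.601 + 0.028 = 0.083531.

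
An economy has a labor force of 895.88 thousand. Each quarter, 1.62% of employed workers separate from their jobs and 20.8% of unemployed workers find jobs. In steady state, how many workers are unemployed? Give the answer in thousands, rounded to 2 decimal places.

About 64.73 thousand are unemployed in steady state.

Steady-state unemployment rate u* = s/(s+f) = 1.62/(1.62+20.8) = 0.072257.
Unemployed = u* × labor force = 0.072257 × 895.88 ≈ 64.73 thousand.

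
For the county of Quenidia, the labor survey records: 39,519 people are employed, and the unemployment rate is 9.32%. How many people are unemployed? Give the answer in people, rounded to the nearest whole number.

About 4,062 are unemployed.

Let U be the number unemployed. The labor force is E + U, and U/(E+U) = 0.0932.
So U = 0.0932 × 39,519 / (1 − 0.0932) = 3683.17 / 0.9068 ≈ 4,062.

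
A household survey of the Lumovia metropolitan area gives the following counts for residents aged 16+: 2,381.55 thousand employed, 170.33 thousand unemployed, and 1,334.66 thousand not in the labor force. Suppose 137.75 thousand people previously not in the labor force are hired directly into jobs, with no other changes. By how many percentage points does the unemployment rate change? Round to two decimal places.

Initially, labor force = 2,381.55 + 170.33 = 2,551.88 thousand, so u = 170.33/2,551.88 = 6.67%.
After the change, employed and labor force both rise by 137.75; unemployed unchanged → E = 2,519.30, U = 170.33, labor force = 2,689.63 thousand.
New unemployment rate = 170.33 / 2,689.63 = 6.33%.
Change = 6.33% − 6.67% = −0.34 percentage points.

The unemployment rate changes by −0.34 percentage points.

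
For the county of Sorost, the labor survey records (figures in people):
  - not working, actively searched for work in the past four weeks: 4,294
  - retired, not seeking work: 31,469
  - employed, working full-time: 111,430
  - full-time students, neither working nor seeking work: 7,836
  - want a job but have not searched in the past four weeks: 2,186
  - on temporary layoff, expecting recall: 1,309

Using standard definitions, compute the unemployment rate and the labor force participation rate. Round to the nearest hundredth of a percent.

Unemployment rate ≈ 4.79%; labor force participation rate ≈ 73.83%.

Employed = 111,430.
Unemployed = 4,294 + 1,309 = 5,603 (jobless and actively searching, or on temporary layoff).
Labor force = 111,430 + 5,603 = 117,033.
Not in labor force = 31,469 + 7,836 + 2,186 = 41,491 (those not working and not actively searching are outside the labor force — including those who want a job but have given up searching).
Civilian working-age population = 117,033 + 41,491 = 158,524.
Unemployment rate = 5,603 / 117,033 = 4.79%.
Labor force participation rate = 117,033 / 158,524 = 73.83%.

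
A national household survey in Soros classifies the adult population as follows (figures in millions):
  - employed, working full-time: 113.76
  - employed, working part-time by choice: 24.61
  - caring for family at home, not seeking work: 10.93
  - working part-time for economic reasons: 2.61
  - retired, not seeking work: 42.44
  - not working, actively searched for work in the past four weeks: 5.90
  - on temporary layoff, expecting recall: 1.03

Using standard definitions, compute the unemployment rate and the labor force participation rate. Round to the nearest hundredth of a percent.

Unemployment rate ≈ 4.69%; labor force participation rate ≈ 73.48%.

Employed = 113.76 + 24.61 + 2.61 = 140.98 million (anyone who worked, including part-time for economic reasons, counts as employed).
Unemployed = 5.90 + 1.03 = 6.93 million (jobless and actively searching, or on temporary layoff).
Labor force = 140.98 + 6.93 = 147.91 million.
Not in labor force = 10.93 + 42.44 = 53.37 million (those not working and not actively searching are outside the labor force).
Civilian working-age population = 147.91 + 53.37 = 201.28 million.
Unemployment rate = 6.93 / 147.91 = 4.69%.
Labor force participation rate = 147.91 / 201.28 = 73.48%.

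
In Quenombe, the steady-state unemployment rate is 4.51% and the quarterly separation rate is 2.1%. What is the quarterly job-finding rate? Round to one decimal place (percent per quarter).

Job-finding rate ≈ 44.5% per quarter.

From u* = s/(s+f): f = s·(1−u)/u.
f = 2.1 × (1 − 0.0451) / 0.0451 = 2.0053 / 0.0451 ≈ 44.5% per quarter.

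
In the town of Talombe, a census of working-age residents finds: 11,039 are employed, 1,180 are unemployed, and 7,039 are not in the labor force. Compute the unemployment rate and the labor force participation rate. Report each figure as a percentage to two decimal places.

Labor force = employed + unemployed = 11,039 + 1,180 = 12,219.
Working-age population = 12,219 + 7,039 = 19,258.
Unemployment rate = 1,180 / 12,219 = 9.66%.
Labor force participation rate = 12,219 / 19,258 = 63.45%.

Unemployment rate ≈ 9.66%; labor force participation rate ≈ 63.45%.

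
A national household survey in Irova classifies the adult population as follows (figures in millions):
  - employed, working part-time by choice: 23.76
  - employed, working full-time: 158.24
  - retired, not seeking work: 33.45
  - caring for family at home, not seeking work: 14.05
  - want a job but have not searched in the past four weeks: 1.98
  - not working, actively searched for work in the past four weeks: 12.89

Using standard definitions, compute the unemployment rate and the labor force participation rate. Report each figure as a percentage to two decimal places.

Employed = 23.76 + 158.24 = 182.00 million.
Unemployed = 12.89 million.
Labor force = 182.00 + 12.89 = 194.89 million.
Not in labor force = 33.45 + 14.05 + 1.98 = 49.48 million (those not working and not actively searching are outside the labor force — including those who want a job but have given up searching).
Civilian working-age population = 194.89 + 49.48 = 244.37 million.
Unemployment rate = 12.89 / 194.89 = 6.61%.
Labor force participation rate = 194.89 / 244.37 = 79.75%.

Unemployment rate ≈ 6.61%; labor force participation rate ≈ 79.75%.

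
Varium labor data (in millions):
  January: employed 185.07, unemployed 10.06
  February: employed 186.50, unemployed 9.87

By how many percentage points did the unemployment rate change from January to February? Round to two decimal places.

January: labor force = 185.07 + 10.06 = 195.13; u = 10.06/195.13 = 5.16%.
February: labor force = 186.50 + 9.87 = 196.37; u = 9.87/196.37 = 5.03%.
Change = 5.03% − 5.16% = −0.13 pp.

The unemployment rate changed by −0.13 percentage points.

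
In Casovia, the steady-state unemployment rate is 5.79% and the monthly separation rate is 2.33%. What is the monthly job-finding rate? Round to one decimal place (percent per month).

From u* = s/(s+f): f = s·(1−u)/u.
f = 2.33 × (1 − 0.0579) / 0.0579 = 2.1951 / 0.0579 ≈ 37.9% per month.

Job-finding rate ≈ 37.9% per month.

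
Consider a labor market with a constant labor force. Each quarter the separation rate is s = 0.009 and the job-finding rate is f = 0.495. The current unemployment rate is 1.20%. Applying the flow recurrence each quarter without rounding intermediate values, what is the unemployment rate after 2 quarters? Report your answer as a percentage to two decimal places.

Unemployment rate after two quarters ≈ 1.64%.

With a fixed labor force, u_{t+1} = u_t + s·(1−u_t) − f·u_t = u_t·(1−s−f) + s.
Here 1−s−f = 0.496 and s = 0.009.
u_1 = 0.012000 × 0.496 + 0.009 = 0.014952.
u_2 = 0.014952 × 0.496 + 0.009 = 0.016416.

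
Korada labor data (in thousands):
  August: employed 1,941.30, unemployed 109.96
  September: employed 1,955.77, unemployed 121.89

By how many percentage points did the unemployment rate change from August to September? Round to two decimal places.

August: labor force = 1,941.30 + 109.96 = 2,051.26; u = 109.96/2,051.26 = 5.36%.
September: labor force = 1,955.77 + 121.89 = 2,077.66; u = 121.89/2,077.66 = 5.87%.
Change = 5.87% − 5.36% = +0.51 pp.

The unemployment rate changed by +0.51 percentage points.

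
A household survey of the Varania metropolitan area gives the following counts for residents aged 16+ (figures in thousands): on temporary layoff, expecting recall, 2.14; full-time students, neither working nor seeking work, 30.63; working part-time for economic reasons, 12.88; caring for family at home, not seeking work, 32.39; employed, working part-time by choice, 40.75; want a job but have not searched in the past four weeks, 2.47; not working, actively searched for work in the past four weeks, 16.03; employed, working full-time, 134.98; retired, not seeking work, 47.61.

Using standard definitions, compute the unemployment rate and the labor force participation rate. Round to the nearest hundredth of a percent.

Unemployment rate ≈ 8.79%; labor force participation rate ≈ 64.64%.

Employed = 12.88 + 40.75 + 134.98 = 188.61 thousand (anyone who worked, including part-time for economic reasons, counts as employed).
Unemployed = 2.14 + 16.03 = 18.17 thousand (jobless and actively searching, or on temporary layoff).
Labor force = 188.61 + 18.17 = 206.78 thousand.
Not in labor force = 30.63 + 32.39 + 2.47 + 47.61 = 113.10 thousand (those not working and not actively searching are outside the labor force — including those who want a job but have given up searching).
Civilian working-age population = 206.78 + 113.10 = 319.88 thousand.
Unemployment rate = 18.17 / 206.78 = 8.79%.
Labor force participation rate = 206.78 / 319.88 = 64.64%.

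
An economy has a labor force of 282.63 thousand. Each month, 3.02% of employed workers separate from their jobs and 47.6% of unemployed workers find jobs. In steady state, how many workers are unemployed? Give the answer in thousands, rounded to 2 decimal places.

About 16.86 thousand are unemployed in steady state.

Steady-state unemployment rate u* = s/(s+f) = 3.02/(3.02+47.6) = 0.059660.
Unemployed = u* × labor force = 0.059660 × 282.63 ≈ 16.86 thousand.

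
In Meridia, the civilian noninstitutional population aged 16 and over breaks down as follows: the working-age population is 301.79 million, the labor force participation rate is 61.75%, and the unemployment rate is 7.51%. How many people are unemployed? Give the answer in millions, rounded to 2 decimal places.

About 14.00 million are unemployed.

Labor force = 0.6175 × 301.79 = 186.36 million.
Unemployed = 0.0751 × 186.36 ≈ 14.00 million.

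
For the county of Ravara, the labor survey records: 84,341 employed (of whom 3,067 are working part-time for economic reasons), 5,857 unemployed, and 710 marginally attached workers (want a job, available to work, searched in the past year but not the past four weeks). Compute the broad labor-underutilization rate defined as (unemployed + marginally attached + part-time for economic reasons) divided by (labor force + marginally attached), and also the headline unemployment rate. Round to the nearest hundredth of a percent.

Broad underutilization rate ≈ 10.60%; headline unemployment rate ≈ 6.49%.

Labor force = 84,341 + 5,857 = 90,198.
Numerator = 5,857 + 710 + 3,067 = 9,634.
Denominator = 90,198 + 710 = 90,908.
Broad rate = 9,634 / 90,908 = 10.60%.
Headline unemployment rate = 5,857 / 90,198 = 6.49%.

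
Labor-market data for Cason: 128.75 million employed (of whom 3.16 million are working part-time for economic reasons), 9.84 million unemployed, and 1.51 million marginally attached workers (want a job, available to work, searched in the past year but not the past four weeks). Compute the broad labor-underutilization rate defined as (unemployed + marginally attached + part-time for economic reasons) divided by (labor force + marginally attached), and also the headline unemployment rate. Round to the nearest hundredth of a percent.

Labor force = 128.75 + 9.84 = 138.59 million.
Numerator = 9.84 + 1.51 + 3.16 = 14.51 million.
Denominator = 138.59 + 1.51 = 140.10 million.
Broad rate = 14.51 / 140.10 = 10.36%.
Headline unemployment rate = 9.84 / 138.59 = 7.10%.

Broad underutilization rate ≈ 10.36%; headline unemployment rate ≈ 7.10%.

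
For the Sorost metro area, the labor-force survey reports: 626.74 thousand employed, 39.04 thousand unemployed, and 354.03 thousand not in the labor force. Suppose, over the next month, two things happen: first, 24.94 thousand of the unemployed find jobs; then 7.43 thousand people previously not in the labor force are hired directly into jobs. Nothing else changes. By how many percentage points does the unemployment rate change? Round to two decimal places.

Initially, labor force = 626.74 + 39.04 = 665.78 thousand, so u = 39.04/665.78 = 5.86%.
After the first change, unemployed falls and employed rises by 24.94; labor force unchanged → E = 651.68, U = 14.10, labor force = 665.78 thousand.
After the second change, employed and labor force both rise by 7.43; unemployed unchanged → E = 659.11, U = 14.10, labor force = 673.21 thousand.
New unemployment rate = 14.10 / 673.21 = 2.09%.
Change = 2.09% − 5.86% = −3.77 percentage points.

The unemployment rate changes by −3.77 percentage points.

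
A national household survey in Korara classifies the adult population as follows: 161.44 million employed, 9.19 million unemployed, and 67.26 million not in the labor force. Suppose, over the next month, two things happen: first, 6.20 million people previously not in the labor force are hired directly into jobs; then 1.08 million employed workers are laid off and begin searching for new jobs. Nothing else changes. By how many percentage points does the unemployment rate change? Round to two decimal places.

Initially, labor force = 161.44 + 9.19 = 170.63 million, so u = 9.19/170.63 = 5.39%.
After the first change, employed and labor force both rise by 6.20; unemployed unchanged → E = 167.64, U = 9.19, labor force = 176.83 million.
After the second change, employed falls and unemployed rises by 1.08; labor force unchanged → E = 166.56, U = 10.27, labor force = 176.83 million.
New unemployment rate = 10.27 / 176.83 = 5.81%.
Change = 5.81% − 5.39% = +0.42 percentage points.

The unemployment rate changes by +0.42 percentage points.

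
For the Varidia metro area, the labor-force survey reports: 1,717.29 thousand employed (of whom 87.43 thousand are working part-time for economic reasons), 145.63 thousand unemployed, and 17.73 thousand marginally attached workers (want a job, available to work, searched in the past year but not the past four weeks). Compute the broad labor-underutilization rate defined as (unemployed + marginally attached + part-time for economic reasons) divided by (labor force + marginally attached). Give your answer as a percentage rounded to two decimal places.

Broad underutilization rate ≈ 13.34%.

Labor force = 1,717.29 + 145.63 = 1,862.92 thousand.
Numerator = 145.63 + 17.73 + 87.43 = 250.79 thousand.
Denominator = 1,862.92 + 17.73 = 1,880.65 thousand.
Broad rate = 250.79 / 1,880.65 = 13.34%.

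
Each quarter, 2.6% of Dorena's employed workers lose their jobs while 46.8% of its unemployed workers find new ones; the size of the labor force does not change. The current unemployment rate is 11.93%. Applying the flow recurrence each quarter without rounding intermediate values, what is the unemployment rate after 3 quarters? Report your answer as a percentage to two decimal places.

With a fixed labor force, u_{t+1} = u_t + s·(1−u_t) − f·u_t = u_t·(1−s−f) + s.
Here 1−s−f = 0.506 and s = 0.026.
u_1 = 0.119300 × 0.506 + 0.026 = 0.086366.
u_2 = 0.086366 × 0.506 + 0.026 = 0.069701.
u_3 = 0.069701 × 0.506 + 0.026 = 0.061269.

Unemployment rate after three quarters ≈ 6.13%.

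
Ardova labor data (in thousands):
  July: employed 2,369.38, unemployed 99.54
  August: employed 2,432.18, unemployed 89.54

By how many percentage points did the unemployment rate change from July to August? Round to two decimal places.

July: labor force = 2,369.38 + 99.54 = 2,468.92; u = 99.54/2,468.92 = 4.03%.
August: labor force = 2,432.18 + 89.54 = 2,521.72; u = 89.54/2,521.72 = 3.55%.
Change = 3.55% − 4.03% = −0.48 pp.

The unemployment rate changed by −0.48 percentage points.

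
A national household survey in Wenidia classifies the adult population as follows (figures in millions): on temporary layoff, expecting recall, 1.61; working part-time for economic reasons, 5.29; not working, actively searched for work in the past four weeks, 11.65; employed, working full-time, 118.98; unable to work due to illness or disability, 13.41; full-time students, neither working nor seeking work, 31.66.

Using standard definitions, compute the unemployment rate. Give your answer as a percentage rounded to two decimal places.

Unemployment rate ≈ 9.64%.

Employed = 5.29 + 118.98 = 124.27 million (anyone who worked, including part-time for economic reasons, counts as employed).
Unemployed = 1.61 + 11.65 = 13.26 million (jobless and actively searching, or on temporary layoff).
Labor force = 124.27 + 13.26 = 137.53 million.
Unemployment rate = 13.26 / 137.53 = 9.64%.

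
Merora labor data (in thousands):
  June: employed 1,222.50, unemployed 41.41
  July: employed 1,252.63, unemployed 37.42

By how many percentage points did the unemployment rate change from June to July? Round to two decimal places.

The unemployment rate changed by −0.38 percentage points.

June: labor force = 1,222.50 + 41.41 = 1,263.91; u = 41.41/1,263.91 = 3.28%.
July: labor force = 1,252.63 + 37.42 = 1,290.05; u = 37.42/1,290.05 = 2.90%.
Change = 2.90% − 3.28% = −0.38 pp.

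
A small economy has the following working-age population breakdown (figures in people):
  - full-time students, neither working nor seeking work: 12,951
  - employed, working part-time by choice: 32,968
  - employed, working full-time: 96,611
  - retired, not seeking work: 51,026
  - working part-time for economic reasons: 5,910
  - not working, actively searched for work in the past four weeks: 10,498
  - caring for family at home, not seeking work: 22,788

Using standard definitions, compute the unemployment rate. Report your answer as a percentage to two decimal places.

Unemployment rate ≈ 7.19%.

Employed = 32,968 + 96,611 + 5,910 = 135,489 (anyone who worked, including part-time for economic reasons, counts as employed).
Unemployed = 10,498.
Labor force = 135,489 + 10,498 = 145,987.
Unemployment rate = 10,498 / 145,987 = 7.19%.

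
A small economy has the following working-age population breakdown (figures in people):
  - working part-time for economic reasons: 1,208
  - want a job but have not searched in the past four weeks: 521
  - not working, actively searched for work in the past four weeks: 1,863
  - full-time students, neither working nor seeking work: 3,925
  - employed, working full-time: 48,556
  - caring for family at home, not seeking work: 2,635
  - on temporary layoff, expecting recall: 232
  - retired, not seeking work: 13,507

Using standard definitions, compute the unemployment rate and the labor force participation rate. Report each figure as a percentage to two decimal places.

Unemployment rate ≈ 4.04%; labor force participation rate ≈ 71.58%.

Employed = 1,208 + 48,556 = 49,764 (anyone who worked, including part-time for economic reasons, counts as employed).
Unemployed = 1,863 + 232 = 2,095 (jobless and actively searching, or on temporary layoff).
Labor force = 49,764 + 2,095 = 51,859.
Not in labor force = 521 + 3,925 + 2,635 + 13,507 = 20,588 (those not working and not actively searching are outside the labor force — including those who want a job but have given up searching).
Civilian working-age population = 51,859 + 20,588 = 72,447.
Unemployment rate = 2,095 / 51,859 = 4.04%.
Labor force participation rate = 51,859 / 72,447 = 71.58%.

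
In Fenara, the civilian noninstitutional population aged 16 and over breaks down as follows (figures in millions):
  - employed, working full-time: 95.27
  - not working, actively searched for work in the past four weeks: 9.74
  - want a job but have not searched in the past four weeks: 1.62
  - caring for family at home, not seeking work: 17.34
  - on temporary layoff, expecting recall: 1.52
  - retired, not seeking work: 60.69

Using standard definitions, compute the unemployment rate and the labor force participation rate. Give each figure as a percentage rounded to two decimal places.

Unemployment rate ≈ 10.57%; labor force participation rate ≈ 57.22%.

Employed = 95.27 million.
Unemployed = 9.74 + 1.52 = 11.26 million (jobless and actively searching, or on temporary layoff).
Labor force = 95.27 + 11.26 = 106.53 million.
Not in labor force = 1.62 + 17.34 + 60.69 = 79.65 million (those not working and not actively searching are outside the labor force — including those who want a job but have given up searching).
Civilian working-age population = 106.53 + 79.65 = 186.18 million.
Unemployment rate = 11.26 / 106.53 = 10.57%.
Labor force participation rate = 106.53 / 186.18 = 57.22%.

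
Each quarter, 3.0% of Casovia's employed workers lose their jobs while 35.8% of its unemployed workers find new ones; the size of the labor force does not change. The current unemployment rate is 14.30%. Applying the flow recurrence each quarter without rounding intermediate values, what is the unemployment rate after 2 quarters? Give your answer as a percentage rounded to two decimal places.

With a fixed labor force, u_{t+1} = u_t + s·(1−u_t) − f·u_t = u_t·(1−s−f) + s.
Here 1−s−f = 0.612 and s = 0.030.
u_1 = 0.143000 × 0.612 + 0.030 = 0.117516.
u_2 = 0.117516 × 0.612 + 0.030 = 0.101920.

Unemployment rate after two quarters ≈ 10.19%.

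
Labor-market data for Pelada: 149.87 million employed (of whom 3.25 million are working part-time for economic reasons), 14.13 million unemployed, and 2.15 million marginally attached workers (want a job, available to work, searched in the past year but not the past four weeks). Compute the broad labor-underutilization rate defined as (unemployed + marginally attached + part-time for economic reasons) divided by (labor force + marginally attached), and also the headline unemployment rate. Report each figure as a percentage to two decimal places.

Broad underutilization rate ≈ 11.75%; headline unemployment rate ≈ 8.62%.

Labor force = 149.87 + 14.13 = 164.00 million.
Numerator = 14.13 + 2.15 + 3.25 = 19.53 million.
Denominator = 164.00 + 2.15 = 166.15 million.
Broad rate = 19.53 / 166.15 = 11.75%.
Headline unemployment rate = 14.13 / 164.00 = 8.62%.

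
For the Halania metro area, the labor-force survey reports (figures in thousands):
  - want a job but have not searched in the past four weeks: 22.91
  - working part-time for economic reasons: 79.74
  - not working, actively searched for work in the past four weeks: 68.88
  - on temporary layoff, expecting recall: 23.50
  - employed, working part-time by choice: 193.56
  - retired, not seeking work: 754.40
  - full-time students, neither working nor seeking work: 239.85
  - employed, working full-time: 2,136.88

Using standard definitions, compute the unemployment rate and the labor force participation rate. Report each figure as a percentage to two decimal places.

Employed = 79.74 + 193.56 + 2,136.88 = 2,410.18 thousand (anyone who worked, including part-time for economic reasons, counts as employed).
Unemployed = 68.88 + 23.50 = 92.38 thousand (jobless and actively searching, or on temporary layoff).
Labor force = 2,410.18 + 92.38 = 2,502.56 thousand.
Not in labor force = 22.91 + 754.40 + 239.85 = 1,017.16 thousand (those not working and not actively searching are outside the labor force — including those who want a job but have given up searching).
Civilian working-age population = 2,502.56 + 1,017.16 = 3,519.72 thousand.
Unemployment rate = 92.38 / 2,502.56 = 3.69%.
Labor force participation rate = 2,502.56 / 3,519.72 = 71.10%.

Unemployment rate ≈ 3.69%; labor force participation rate ≈ 71.10%.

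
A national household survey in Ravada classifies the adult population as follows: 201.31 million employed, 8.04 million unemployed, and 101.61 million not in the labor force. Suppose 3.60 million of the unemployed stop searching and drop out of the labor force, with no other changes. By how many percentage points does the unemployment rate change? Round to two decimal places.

The unemployment rate changes by −1.68 percentage points.

Initially, labor force = 201.31 + 8.04 = 209.35 million, so u = 8.04/209.35 = 3.84%.
After the change, unemployed and labor force both fall by 3.60 → E = 201.31, U = 4.44, labor force = 205.75 million.
New unemployment rate = 4.44 / 205.75 = 2.16%.
Change = 2.16% − 3.84% = −1.68 percentage points.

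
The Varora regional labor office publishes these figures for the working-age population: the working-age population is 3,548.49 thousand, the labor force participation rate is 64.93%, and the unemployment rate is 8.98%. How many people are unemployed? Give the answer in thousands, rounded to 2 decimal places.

Labor force = 0.6493 × 3,548.49 = 2,304.03 thousand.
Unemployed = 0.0898 × 2,304.03 ≈ 206.90 thousand.

About 206.90 thousand are unemployed.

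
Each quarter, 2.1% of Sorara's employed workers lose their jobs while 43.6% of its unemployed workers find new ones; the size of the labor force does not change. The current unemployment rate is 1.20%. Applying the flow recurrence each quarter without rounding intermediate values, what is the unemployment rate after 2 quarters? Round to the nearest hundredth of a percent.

Unemployment rate after two quarters ≈ 3.59%.

With a fixed labor force, u_{t+1} = u_t + s·(1−u_t) − f·u_t = u_t·(1−s−f) + s.
Here 1−s−f = 0.543 and s = 0.021.
u_1 = 0.012000 × 0.543 + 0.021 = 0.027516.
u_2 = 0.027516 × 0.543 + 0.021 = 0.035941.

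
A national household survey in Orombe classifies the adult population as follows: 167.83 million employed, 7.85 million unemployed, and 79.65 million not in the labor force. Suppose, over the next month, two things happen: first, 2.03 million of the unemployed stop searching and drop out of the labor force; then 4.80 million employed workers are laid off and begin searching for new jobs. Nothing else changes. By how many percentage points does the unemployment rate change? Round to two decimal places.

Initially, labor force = 167.83 + 7.85 = 175.68 million, so u = 7.85/175.68 = 4.47%.
After the first change, unemployed and labor force both fall by 2.03 → E = 167.83, U = 5.82, labor force = 173.65 million.
After the second change, employed falls and unemployed rises by 4.80; labor force unchanged → E = 163.03, U = 10.62, labor force = 173.65 million.
New unemployment rate = 10.62 / 173.65 = 6.12%.
Change = 6.12% − 4.47% = +1.65 percentage points.

The unemployment rate changes by +1.65 percentage points.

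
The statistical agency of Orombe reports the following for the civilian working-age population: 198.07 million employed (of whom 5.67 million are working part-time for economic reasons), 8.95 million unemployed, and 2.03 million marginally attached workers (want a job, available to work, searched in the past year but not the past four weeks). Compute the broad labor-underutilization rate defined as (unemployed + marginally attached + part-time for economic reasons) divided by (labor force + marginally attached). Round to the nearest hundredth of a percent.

Broad underutilization rate ≈ 7.96%.

Labor force = 198.07 + 8.95 = 207.02 million.
Numerator = 8.95 + 2.03 + 5.67 = 16.65 million.
Denominator = 207.02 + 2.03 = 209.05 million.
Broad rate = 16.65 / 209.05 = 7.96%.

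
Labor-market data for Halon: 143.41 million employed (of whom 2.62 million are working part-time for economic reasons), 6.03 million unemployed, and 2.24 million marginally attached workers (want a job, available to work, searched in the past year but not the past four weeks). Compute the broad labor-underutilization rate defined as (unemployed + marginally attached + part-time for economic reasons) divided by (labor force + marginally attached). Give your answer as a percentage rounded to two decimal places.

Labor force = 143.41 + 6.03 = 149.44 million.
Numerator = 6.03 + 2.24 + 2.62 = 10.89 million.
Denominator = 149.44 + 2.24 = 151.68 million.
Broad rate = 10.89 / 151.68 = 7.18%.

Broad underutilization rate ≈ 7.18%.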